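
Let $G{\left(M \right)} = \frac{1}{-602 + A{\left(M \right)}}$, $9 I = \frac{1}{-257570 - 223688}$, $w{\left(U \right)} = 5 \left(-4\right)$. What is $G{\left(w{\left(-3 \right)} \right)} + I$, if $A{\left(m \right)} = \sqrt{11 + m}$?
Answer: $- \frac{2607818257}{1569727399986} - \frac{3 i}{362413} \approx -0.0016613 - 8.2778 \cdot 10^{-6} i$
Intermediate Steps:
$w{\left(U \right)} = -20$
$I = - \frac{1}{4331322}$ ($I = \frac{1}{9 \left(-257570 - 223688\right)} = \frac{1}{9 \left(-481258\right)} = \frac{1}{9} \left(- \frac{1}{481258}\right) = - \frac{1}{4331322} \approx -2.3088 \cdot 10^{-7}$)
$G{\left(M \right)} = \frac{1}{-602 + \sqrt{11 + M}}$
$G{\left(w{\left(-3 \right)} \right)} + I = \frac{1}{-602 + \sqrt{11 - 20}} - \frac{1}{4331322} = \frac{1}{-602 + \sqrt{-9}} - \frac{1}{4331322} = \frac{1}{-602 + 3 i} - \frac{1}{4331322} = \frac{-602 - 3 i}{362413} - \frac{1}{4331322} = - \frac{1}{4331322} + \frac{-602 - 3 i}{362413}$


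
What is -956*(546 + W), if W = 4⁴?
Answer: -766712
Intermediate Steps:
W = 256
-956*(546 + W) = -956*(546 + 256) = -956*802 = -766712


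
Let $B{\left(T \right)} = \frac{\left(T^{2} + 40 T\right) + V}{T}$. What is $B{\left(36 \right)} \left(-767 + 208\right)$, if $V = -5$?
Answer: $- \frac{1526629}{36} \approx -42406.0$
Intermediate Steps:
$B{\left(T \right)} = \frac{-5 + T^{2} + 40 T}{T}$ ($B{\left(T \right)} = \frac{\left(T^{2} + 40 T\right) - 5}{T} = \frac{-5 + T^{2} + 40 T}{T}$)
$B{\left(36 \right)} \left(-767 + 208\right) = \left(40 + 36 - \frac{5}{36}\right) \left(-767 + 208\right) = \left(40 + 36 - \frac{5}{36}\right) \left(-559\right) = \frac{2731}{36} \left(-559\right) = - \frac{1526629}{36}$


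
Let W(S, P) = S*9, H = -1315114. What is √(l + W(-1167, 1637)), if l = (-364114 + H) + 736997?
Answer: I*√952734 ≈ 976.08*I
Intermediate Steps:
W(S, P) = 9*S
l = -942231 (l = (-364114 - 1315114) + 736997 = -1679228 + 736997 = -942231)
√(l + W(-1167, 1637)) = √(-942231 + 9*(-1167)) = √(-942231 - 10503) = √(-952734) = I*√952734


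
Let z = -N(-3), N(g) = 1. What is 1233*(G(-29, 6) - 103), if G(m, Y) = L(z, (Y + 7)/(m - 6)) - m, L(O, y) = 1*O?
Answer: -92475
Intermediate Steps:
z = -1 (z = -1*1 = -1)
L(O, y) = O
G(m, Y) = -1 - m
1233*(G(-29, 6) - 103) = 1233*((-1 - 1*(-29)) - 103) = 1233*((-1 + 29) - 103) = 1233*(28 - 103) = 1233*(-75) = -92475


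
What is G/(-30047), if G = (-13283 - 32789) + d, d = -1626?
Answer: 47698/30047 ≈ 1.5874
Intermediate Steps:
G = -47698 (G = (-13283 - 32789) - 1626 = -46072 - 1626 = -47698)
G/(-30047) = -47698/(-30047) = -47698*(-1/30047) = 47698/30047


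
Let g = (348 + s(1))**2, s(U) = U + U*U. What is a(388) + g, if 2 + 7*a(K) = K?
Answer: 857886/7 ≈ 1.2256e+5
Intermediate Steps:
s(U) = U + U**2
a(K) = -2/7 + K/7
g = 122500 (g = (348 + 1*(1 + 1))**2 = (348 + 1*2)**2 = (348 + 2)**2 = 350**2 = 122500)
a(388) + g = (-2/7 + (1/7)*388) + 122500 = (-2/7 + 388/7) + 122500 = 386/7 + 122500 = 857886/7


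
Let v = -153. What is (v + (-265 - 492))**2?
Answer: 828100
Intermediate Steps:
(v + (-265 - 492))**2 = (-153 + (-265 - 492))**2 = (-153 - 757)**2 = (-910)**2 = 828100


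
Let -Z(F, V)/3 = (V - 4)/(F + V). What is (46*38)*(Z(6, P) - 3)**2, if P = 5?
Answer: 2265408/121 ≈ 18722.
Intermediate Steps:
Z(F, V) = -3*(-4 + V)/(F + V) (Z(F, V) = -3*(V - 4)/(F + V) = -3*(-4 + V)/(F + V))
(46*38)*(Z(6, P) - 3)**2 = (46*38)*(3*(4 - 1*5)/(6 + 5) - 3)**2 = 1748*(3*(4 - 5)/11 - 3)**2 = 1748*(3*(1/11)*(-1) - 3)**2 = 1748*(-3/11 - 3)**2 = 1748*(-36/11)**2 = 1748*(1296/121) = 2265408/121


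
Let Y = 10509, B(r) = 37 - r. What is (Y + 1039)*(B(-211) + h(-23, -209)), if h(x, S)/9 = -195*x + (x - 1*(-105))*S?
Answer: -1312187692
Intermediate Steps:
h(x, S) = -1755*x + 9*S*(105 + x) (h(x, S) = 9*(-195*x + (x - 1*(-105))*S) = 9*(-195*x + (x + 105)*S) = 9*(-195*x + (105 + x)*S) = 9*(-195*x + S*(105 + x)) = -1755*x + 9*S*(105 + x))
(Y + 1039)*(B(-211) + h(-23, -209)) = (10509 + 1039)*((37 - 1*(-211)) + (-1755*(-23) + 945*(-209) + 9*(-209)*(-23))) = 11548*((37 + 211) + (40365 - 197505 + 43263)) = 11548*(248 - 113877) = 11548*(-113629) = -1312187692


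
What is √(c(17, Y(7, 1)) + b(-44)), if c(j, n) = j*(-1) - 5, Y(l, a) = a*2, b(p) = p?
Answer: I*√66 ≈ 8.124*I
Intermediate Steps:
Y(l, a) = 2*a
c(j, n) = -5 - j (c(j, n) = -j - 5 = -5 - j)
√(c(17, Y(7, 1)) + b(-44)) = √((-5 - 1*17) - 44) = √((-5 - 17) - 44) = √(-22 - 44) = √(-66) = I*√66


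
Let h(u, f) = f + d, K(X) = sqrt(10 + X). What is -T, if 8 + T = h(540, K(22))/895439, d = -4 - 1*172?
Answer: 7163688/895439 - 4*sqrt(2)/895439 ≈ 8.0002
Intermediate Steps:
d = -176 (d = -4 - 172 = -176)
h(u, f) = -176 + f (h(u, f) = f - 176 = -176 + f)
T = -7163688/895439 + 4*sqrt(2)/895439 (T = -8 + (-176 + sqrt(10 + 22))/895439 = -8 + (-176 + sqrt(32))*(1/895439) = -8 + (-176 + 4*sqrt(2))*(1/895439) = -8 + (-176/895439 + 4*sqrt(2)/895439) = -7163688/895439 + 4*sqrt(2)/895439 ≈ -8.0002)
-T = -(-7163688/895439 + 4*sqrt(2)/895439) = 7163688/895439 - 4*sqrt(2)/895439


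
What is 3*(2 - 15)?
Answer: -39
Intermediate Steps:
3*(2 - 15) = 3*(-13) = -39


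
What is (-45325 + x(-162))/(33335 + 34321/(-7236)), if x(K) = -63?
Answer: -328427568/241177739 ≈ -1.3618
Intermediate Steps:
(-45325 + x(-162))/(33335 + 34321/(-7236)) = (-45325 - 63)/(33335 + 34321/(-7236)) = -45388/(33335 + 34321*(-1/7236)) = -45388/(33335 - 34321/7236) = -45388/241177739/7236 = -45388*7236/241177739 = -328427568/241177739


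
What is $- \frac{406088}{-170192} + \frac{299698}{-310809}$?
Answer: $\frac{9401200397}{6612150666} \approx 1.4218$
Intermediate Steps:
$- \frac{406088}{-170192} + \frac{299698}{-310809} = \left(-406088\right) \left(- \frac{1}{170192}\right) + 299698 \left(- \frac{1}{310809}\right) = \frac{50761}{21274} - \frac{299698}{310809} = \frac{9401200397}{6612150666}$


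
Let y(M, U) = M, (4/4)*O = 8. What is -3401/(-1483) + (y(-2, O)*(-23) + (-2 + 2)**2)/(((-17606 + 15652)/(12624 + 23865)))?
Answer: -1241280524/1448891 ≈ -856.71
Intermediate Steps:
O = 8
-3401/(-1483) + (y(-2, O)*(-23) + (-2 + 2)**2)/(((-17606 + 15652)/(12624 + 23865))) = -3401/(-1483) + (-2*(-23) + (-2 + 2)**2)/(((-17606 + 15652)/(12624 + 23865))) = -3401*(-1/1483) + (46 + 0**2)/((-1954/36489)) = 3401/1483 + (46 + 0)/((-1954*1/36489)) = 3401/1483 + 46/(-1954/36489) = 3401/1483 + 46*(-36489/1954) = 3401/1483 - 839247/977 = -1241280524/1448891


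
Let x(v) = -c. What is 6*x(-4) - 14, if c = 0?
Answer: -14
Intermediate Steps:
x(v) = 0 (x(v) = -1*0 = 0)
6*x(-4) - 14 = 6*0 - 14 = 0 - 14 = -14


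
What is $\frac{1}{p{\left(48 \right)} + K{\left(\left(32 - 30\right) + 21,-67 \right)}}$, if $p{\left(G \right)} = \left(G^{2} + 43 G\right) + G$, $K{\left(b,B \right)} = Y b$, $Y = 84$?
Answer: $\frac{1}{6348} \approx 0.00015753$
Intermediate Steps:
$K{\left(b,B \right)} = 84 b$
$p{\left(G \right)} = G^{2} + 44 G$
$\frac{1}{p{\left(48 \right)} + K{\left(\left(32 - 30\right) + 21,-67 \right)}} = \frac{1}{48 \left(44 + 48\right) + 84 \left(\left(32 - 30\right) + 21\right)} = \frac{1}{48 \cdot 92 + 84 \left(2 + 21\right)} = \frac{1}{4416 + 84 \cdot 23} = \frac{1}{4416 + 1932} = \frac{1}{6348}$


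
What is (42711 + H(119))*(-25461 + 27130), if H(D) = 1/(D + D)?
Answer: 16965750511/238 ≈ 7.1285e+7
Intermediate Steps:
H(D) = 1/(2*D)
(42711 + H(119))*(-25461 + 27130) = (42711 + (1/2)/119)*(-25461 + 27130) = (42711 + (1/2)*(1/119))*1669 = (42711 + 1/238)*1669 = (10165219/238)*1669 = 16965750511/238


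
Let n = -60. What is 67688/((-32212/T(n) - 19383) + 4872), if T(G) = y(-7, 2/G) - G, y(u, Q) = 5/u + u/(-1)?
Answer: -7851808/1739647 ≈ -4.5135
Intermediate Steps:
y(u, Q) = -u + 5/u (y(u, Q) = 5/u + u*(-1) = 5/u - u = -u + 5/u)
T(G) = 44/7 - G (T(G) = (-1*(-7) + 5/(-7)) - G = (7 + 5*(-1/7)) - G = (7 - 5/7) - G = 44/7 - G)
67688/((-32212/T(n) - 19383) + 4872) = 67688/((-32212/(44/7 - 1*(-60)) - 19383) + 4872) = 67688/((-32212/(44/7 + 60) - 19383) + 4872) = 67688/((-32212/464/7 - 19383) + 4872) = 67688/((-32212*7/464 - 19383) + 4872) = 67688/((-56371/116 - 19383) + 4872) = 67688/(-2304799/116 + 4872) = 67688/(-1739647/116) = 67688*(-116/1739647) = -7851808/1739647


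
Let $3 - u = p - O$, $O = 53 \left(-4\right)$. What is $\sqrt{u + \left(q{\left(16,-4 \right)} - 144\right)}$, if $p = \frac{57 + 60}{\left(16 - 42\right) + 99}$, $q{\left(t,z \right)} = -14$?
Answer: $\frac{62 i \sqrt{511}}{73} \approx 19.199 i$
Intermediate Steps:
$O = -212$
$p = \frac{117}{73}$ ($p = \frac{117}{-26 + 99} = \frac{117}{73} \approx 1.6027$)
$u = - \frac{15374}{73}$ ($u = 3 - \left(\frac{117}{73} - -212\right) = 3 - \left(\frac{117}{73} + 212\right) = 3 - \frac{15593}{73} = - \frac{15374}{73} \approx -210.6$)
$\sqrt{u + \left(q{\left(16,-4 \right)} - 144\right)} = \sqrt{- \frac{15374}{73} - 158} = \sqrt{- \frac{26908}{73}} = \frac{62 i \sqrt{511}}{73}$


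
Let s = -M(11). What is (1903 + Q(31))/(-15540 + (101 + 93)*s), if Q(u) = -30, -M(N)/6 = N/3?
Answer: -1873/11272 ≈ -0.16616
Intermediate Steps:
M(N) = -2*N (M(N) = -6*N/3 = -2*N)
s = 22 (s = -(-2)*11 = -1*(-22) = 22)
(1903 + Q(31))/(-15540 + (101 + 93)*s) = (1903 - 30)/(-15540 + (101 + 93)*22) = 1873/(-15540 + 194*22) = 1873/(-15540 + 4268) = 1873/(-11272) = 1873*(-1/11272) = -1873/11272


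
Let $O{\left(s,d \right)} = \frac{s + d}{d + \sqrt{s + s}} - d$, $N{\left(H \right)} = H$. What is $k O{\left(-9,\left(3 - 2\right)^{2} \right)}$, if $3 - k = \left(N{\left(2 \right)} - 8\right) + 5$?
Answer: $\frac{12 \left(- \sqrt{2} + 3 i\right)}{- i + 3 \sqrt{2}} \approx -5.6842 + 7.1455 i$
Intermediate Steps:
$O{\left(s,d \right)} = - d + \frac{d + s}{d + \sqrt{2} \sqrt{s}}$ ($O{\left(s,d \right)} = \frac{d + s}{d + \sqrt{2 s}} - d = \frac{d + s}{d + \sqrt{2} \sqrt{s}} - d = - d + \frac{d + s}{d + \sqrt{2} \sqrt{s}}$)
$k = 4$ ($k = 3 - \left(\left(2 - 8\right) + 5\right) = 3 - \left(-6 + 5\right) = 3 - -1 = 3 + 1 = 4$)
$k O{\left(-9,\left(3 - 2\right)^{2} \right)} = 4 \frac{\left(3 - 2\right)^{2} - 9 - \left(\left(3 - 2\right)^{2}\right)^{2} - \left(3 - 2\right)^{2} \sqrt{2} \sqrt{-9}}{\left(3 - 2\right)^{2} + \sqrt{2} \sqrt{-9}} = 4 \frac{1^{2} - 9 - \left(1^{2}\right)^{2} - 1^{2} \sqrt{2} \cdot 3 i}{1^{2} + \sqrt{2} \cdot 3 i} = 4 \frac{1 - 9 - 1^{2} - 1 \sqrt{2} \cdot 3 i}{1 + 3 i \sqrt{2}} = 4 \frac{1 - 9 - 1 - 3 i \sqrt{2}}{1 + 3 i \sqrt{2}} = 4 \frac{-9 - 3 i \sqrt{2}}{1 + 3 i \sqrt{2}} = \frac{4 \left(-9 - 3 i \sqrt{2}\right)}{1 + 3 i \sqrt{2}}$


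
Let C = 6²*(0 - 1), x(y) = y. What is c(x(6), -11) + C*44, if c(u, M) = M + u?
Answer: -1589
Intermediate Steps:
C = -36 (C = 36*(-1) = -36)
c(x(6), -11) + C*44 = (-11 + 6) - 36*44 = -5 - 1584 = -1589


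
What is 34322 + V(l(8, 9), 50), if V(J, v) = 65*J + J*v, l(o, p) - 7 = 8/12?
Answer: 105611/3 ≈ 35204.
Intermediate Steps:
l(o, p) = 23/3 (l(o, p) = 7 + 8/12 = 7 + 8*(1/12) = 7 + 2/3 = 23/3)
34322 + V(l(8, 9), 50) = 34322 + 23*(65 + 50)/3 = 34322 + (23/3)*115 = 34322 + 2645/3 = 105611/3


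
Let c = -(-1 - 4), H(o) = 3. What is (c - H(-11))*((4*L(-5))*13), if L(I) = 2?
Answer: 208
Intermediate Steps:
c = 5 (c = -(-5) = -1*(-5) = 5)
(c - H(-11))*((4*L(-5))*13) = (5 - 1*3)*((4*2)*13) = (5 - 3)*(8*13) = 2*104 = 208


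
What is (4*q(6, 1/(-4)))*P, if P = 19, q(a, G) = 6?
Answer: 456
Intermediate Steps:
(4*q(6, 1/(-4)))*P = (4*6)*19 = 24*19 = 456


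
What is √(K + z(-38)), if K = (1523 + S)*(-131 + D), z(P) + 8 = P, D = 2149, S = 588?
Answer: 36*√3287 ≈ 2064.0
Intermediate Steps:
z(P) = -8 + P
K = 4259998 (K = (1523 + 588)*(-131 + 2149) = 2111*2018 = 4259998)
√(K + z(-38)) = √(4259998 + (-8 - 38)) = √(4259998 - 46) = √4259952 = 36*√3287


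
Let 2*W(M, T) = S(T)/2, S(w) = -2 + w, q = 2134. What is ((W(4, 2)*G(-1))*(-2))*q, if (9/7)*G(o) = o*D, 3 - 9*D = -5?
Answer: 0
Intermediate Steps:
D = 8/9 (D = ⅓ - ⅑*(-5) = ⅓ + 5/9 = 8/9 ≈ 0.88889)
W(M, T) = -½ + T/4 (W(M, T) = ((-2 + T)/2)/2 = ((-2 + T)*(½))/2 = (-1 + T/2)/2 = -½ + T/4)
G(o) = 56*o/81 (G(o) = 7*(o*(8/9))/9 = 7*(8*o/9)/9 = 56*o/81)
((W(4, 2)*G(-1))*(-2))*q = (((-½ + (¼)*2)*((56/81)*(-1)))*(-2))*2134 = (((-½ + ½)*(-56/81))*(-2))*2134 = ((0*(-56/81))*(-2))*2134 = (0*(-2))*2134 = 0*2134 = 0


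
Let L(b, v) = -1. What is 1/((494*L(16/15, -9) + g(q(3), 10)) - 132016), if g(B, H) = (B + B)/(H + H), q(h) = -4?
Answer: -5/662552 ≈ -7.5466e-6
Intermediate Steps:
g(B, H) = B/H (g(B, H) = (2*B)/((2*H)) = (2*B)*(1/(2*H)) = B/H)
1/((494*L(16/15, -9) + g(q(3), 10)) - 132016) = 1/((494*(-1) - 4/10) - 132016) = 1/((-494 - 4*⅒) - 132016) = 1/((-494 - ⅖) - 132016) = 1/(-2472/5 - 132016) = 1/(-662552/5) = -5/662552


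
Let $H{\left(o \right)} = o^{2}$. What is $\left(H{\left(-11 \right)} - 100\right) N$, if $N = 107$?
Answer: $2247$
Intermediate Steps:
$\left(H{\left(-11 \right)} - 100\right) N = \left(\left(-11\right)^{2} - 100\right) 107 = \left(121 - 100\right) 107 = 21 \cdot 107 = 2247$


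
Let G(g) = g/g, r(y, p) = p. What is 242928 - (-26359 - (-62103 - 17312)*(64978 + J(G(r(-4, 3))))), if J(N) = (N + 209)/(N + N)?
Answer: -5168297158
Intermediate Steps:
G(g) = 1
J(N) = (209 + N)/(2*N) (J(N) = (209 + N)/((2*N)) = (209 + N)*(1/(2*N)) = (209 + N)/(2*N))
242928 - (-26359 - (-62103 - 17312)*(64978 + J(G(r(-4, 3))))) = 242928 - (-26359 - (-62103 - 17312)*(64978 + (1/2)*(209 + 1)/1)) = 242928 - (-26359 - (-79415)*(64978 + (1/2)*1*210)) = 242928 - (-26359 - (-79415)*(64978 + 105)) = 242928 - (-26359 - (-79415)*65083) = 242928 - (-26359 - 1*(-5168566445)) = 242928 - (-26359 + 5168566445) = 242928 - 1*5168540086 = 242928 - 5168540086 = -5168297158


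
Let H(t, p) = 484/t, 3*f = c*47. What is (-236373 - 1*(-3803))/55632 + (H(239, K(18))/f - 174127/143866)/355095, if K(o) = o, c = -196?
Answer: -544963437833997659137/130358091075321531240 ≈ -4.1805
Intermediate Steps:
f = -9212/3 (f = (-196*47)/3 = (1/3)*(-9212) = -9212/3 ≈ -3070.7)
(-236373 - 1*(-3803))/55632 + (H(239, K(18))/f - 174127/143866)/355095 = (-236373 - 1*(-3803))/55632 + ((484/239)/(-9212/3) - 174127/143866)/355095 = (-236373 + 3803)*(1/55632) + ((484*(1/239))*(-3/9212) - 174127*1/143866)*(1/355095) = -232570*1/55632 + ((484/239)*(-3/9212) - 174127/143866)*(1/355095) = -116285/27816 + (-363/550417 - 174127/143866)*(1/355095) = -116285/27816 - 95894684317/79186292122*1/355095 = -116285/27816 - 95894684317/28118656401061590 = -544963437833997659137/130358091075321531240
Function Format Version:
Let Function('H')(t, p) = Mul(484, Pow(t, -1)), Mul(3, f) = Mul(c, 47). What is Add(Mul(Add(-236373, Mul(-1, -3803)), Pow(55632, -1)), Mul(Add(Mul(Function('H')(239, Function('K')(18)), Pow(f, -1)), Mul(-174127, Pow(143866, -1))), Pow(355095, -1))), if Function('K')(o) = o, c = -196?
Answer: Rational(-544963437833997659137, 130358091075321531240) ≈ -4.1805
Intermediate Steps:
f = Rational(-9212, 3) (f = Mul(Rational(1, 3), Mul(-196, 47)) = Mul(Rational(1, 3), -9212) = Rational(-9212, 3) ≈ -3070.7)
Add(Mul(Add(-236373, Mul(-1, -3803)), Pow(55632, -1)), Mul(Add(Mul(Function('H')(239, Function('K')(18)), Pow(f, -1)), Mul(-174127, Pow(143866, -1))), Pow(355095, -1))) = Add(Mul(Add(-236373, Mul(-1, -3803)), Pow(55632, -1)), Mul(Add(Mul(Mul(484, Pow(239, -1)), Pow(Rational(-9212, 3), -1)), Mul(-174127, Pow(143866, -1))), Pow(355095, -1))) = Add(Mul(Add(-236373, 3803), Rational(1, 55632)), Mul(Add(Mul(Mul(484, Rational(1, 239)), Rational(-3, 9212)), Mul(-174127, Rational(1, 143866))), Rational(1, 355095))) = Add(Mul(-232570, Rational(1, 55632)), Mul(Add(Mul(Rational(484, 239), Rational(-3, 9212)), Rational(-174127, 143866)), Rational(1, 355095))) = Add(Rational(-116285, 27816), Mul(Add(Rational(-363, 550417), Rational(-174127, 143866)), Rational(1, 355095))) = Add(Rational(-116285, 27816), Mul(Rational(-95894684317, 79186292122), Rational(1, 355095))) = Add(Rational(-116285, 27816), Rational(-95894684317, 28118656401061590)) = Rational(-544963437833997659137, 130358091075321531240)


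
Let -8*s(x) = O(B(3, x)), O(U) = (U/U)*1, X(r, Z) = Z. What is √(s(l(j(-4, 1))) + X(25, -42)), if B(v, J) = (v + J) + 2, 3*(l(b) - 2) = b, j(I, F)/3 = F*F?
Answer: I*√674/4 ≈ 6.4904*I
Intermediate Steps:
j(I, F) = 3*F² (j(I, F) = 3*(F*F) = 3*F²)
l(b) = 2 + b/3
B(v, J) = 2 + J + v (B(v, J) = (J + v) + 2 = 2 + J + v)
O(U) = 1 (O(U) = 1*1 = 1)
s(x) = -⅛ (s(x) = -⅛*1 = -⅛)
√(s(l(j(-4, 1))) + X(25, -42)) = √(-⅛ - 42) = √(-337/8) = I*√674/4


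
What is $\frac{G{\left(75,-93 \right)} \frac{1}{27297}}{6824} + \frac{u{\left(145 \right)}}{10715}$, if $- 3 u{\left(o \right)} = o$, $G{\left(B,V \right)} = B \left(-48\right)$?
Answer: $- \frac{25116257}{5544260307} \approx -0.0045301$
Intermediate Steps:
$G{\left(B,V \right)} = - 48 B$
$u{\left(o \right)} = - \frac{o}{3}$
$\frac{G{\left(75,-93 \right)} \frac{1}{27297}}{6824} + \frac{u{\left(145 \right)}}{10715} = \frac{\left(-48\right) 75 \cdot \frac{1}{27297}}{6824} + \frac{\left(- \frac{1}{3}\right) 145}{10715} = \left(-3600\right) \frac{1}{27297} \cdot \frac{1}{6824} - \frac{29}{6429} = \left(- \frac{400}{3033}\right) \frac{1}{6824} - \frac{29}{6429} = - \frac{50}{2587149} - \frac{29}{6429} = - \frac{25116257}{5544260307}$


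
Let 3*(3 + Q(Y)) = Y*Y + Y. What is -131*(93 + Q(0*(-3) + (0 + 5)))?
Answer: -13100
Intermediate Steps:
Q(Y) = -3 + Y/3 + Y**2/3 (Q(Y) = -3 + (Y*Y + Y)/3 = -3 + (Y**2 + Y)/3 = -3 + (Y + Y**2)/3 = -3 + (Y/3 + Y**2/3) = -3 + Y/3 + Y**2/3)
-131*(93 + Q(0*(-3) + (0 + 5))) = -131*(93 + (-3 + (0*(-3) + (0 + 5))/3 + (0*(-3) + (0 + 5))**2/3)) = -131*(93 + (-3 + (0 + 5)/3 + (0 + 5)**2/3)) = -131*(93 + (-3 + (1/3)*5 + (1/3)*5**2)) = -131*(93 + (-3 + 5/3 + (1/3)*25)) = -131*(93 + (-3 + 5/3 + 25/3)) = -131*(93 + 7) = -131*100 = -13100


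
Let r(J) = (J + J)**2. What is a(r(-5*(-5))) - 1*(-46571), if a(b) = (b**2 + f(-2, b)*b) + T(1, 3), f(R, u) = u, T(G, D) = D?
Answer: 12546574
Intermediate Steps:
r(J) = 4*J**2 (r(J) = (2*J)**2 = 4*J**2)
a(b) = 3 + 2*b**2 (a(b) = (b**2 + b*b) + 3 = (b**2 + b**2) + 3 = 2*b**2 + 3 = 3 + 2*b**2)
a(r(-5*(-5))) - 1*(-46571) = (3 + 2*(4*(-5*(-5))**2)**2) - 1*(-46571) = (3 + 2*(4*25**2)**2) + 46571 = (3 + 2*(4*625)**2) + 46571 = (3 + 2*2500**2) + 46571 = (3 + 2*6250000) + 46571 = (3 + 12500000) + 46571 = 12500003 + 46571 = 12546574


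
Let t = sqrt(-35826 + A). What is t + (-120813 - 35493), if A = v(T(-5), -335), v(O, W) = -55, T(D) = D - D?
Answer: -156306 + I*sqrt(35881) ≈ -1.5631e+5 + 189.42*I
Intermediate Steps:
T(D) = 0
A = -55
t = I*sqrt(35881) (t = sqrt(-35826 - 55) = sqrt(-35881) = I*sqrt(35881) ≈ 189.42*I)
t + (-120813 - 35493) = I*sqrt(35881) + (-120813 - 35493) = I*sqrt(35881) - 156306 = -156306 + I*sqrt(35881)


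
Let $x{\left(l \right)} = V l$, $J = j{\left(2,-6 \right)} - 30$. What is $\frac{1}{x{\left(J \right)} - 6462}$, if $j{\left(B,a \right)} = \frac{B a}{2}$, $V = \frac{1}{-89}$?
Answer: $- \frac{89}{575082} \approx -0.00015476$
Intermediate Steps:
$V = - \frac{1}{89} \approx -0.011236$
$j{\left(B,a \right)} = \frac{B a}{2}$ ($j{\left(B,a \right)} = B a \frac{1}{2} = \frac{B a}{2}$)
$J = -36$ ($J = \frac{1}{2} \cdot 2 \left(-6\right) - 30 = -6 - 30 = -36$)
$x{\left(l \right)} = - \frac{l}{89}$
$\frac{1}{x{\left(J \right)} - 6462} = \frac{1}{\left(- \frac{1}{89}\right) \left(-36\right) - 6462} = \frac{1}{\frac{36}{89} - 6462} = \frac{1}{- \frac{575082}{89}} = - \frac{89}{575082}$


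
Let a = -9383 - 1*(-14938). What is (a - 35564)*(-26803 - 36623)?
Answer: 1903350834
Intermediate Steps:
a = 5555 (a = -9383 + 14938 = 5555)
(a - 35564)*(-26803 - 36623) = (5555 - 35564)*(-26803 - 36623) = -30009*(-63426) = 1903350834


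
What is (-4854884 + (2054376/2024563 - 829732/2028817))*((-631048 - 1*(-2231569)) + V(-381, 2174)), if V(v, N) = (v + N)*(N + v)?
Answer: -13717804115488319977618080/586781118853 ≈ -2.3378e+13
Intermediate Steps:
V(v, N) = (N + v)**2 (V(v, N) = (N + v)*(N + v) = (N + v)**2)
(-4854884 + (2054376/2024563 - 829732/2028817))*((-631048 - 1*(-2231569)) + V(-381, 2174)) = (-4854884 + (2054376/2024563 - 829732/2028817))*((-631048 - 1*(-2231569)) + (2174 - 381)**2) = (-4854884 + (2054376*(1/2024563) - 829732*1/2028817))*((-631048 + 2231569) + 1793**2) = (-4854884 + (2054376/2024563 - 829732/2028817))*(1600521 + 3214849) = (-4854884 + 2488108246076/4107467831971)*4815370 = -19941277369842450288/4107467831971*4815370 = -13717804115488319977618080/586781118853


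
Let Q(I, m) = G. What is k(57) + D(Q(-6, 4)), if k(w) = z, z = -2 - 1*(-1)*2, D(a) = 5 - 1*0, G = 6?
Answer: 5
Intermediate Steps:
Q(I, m) = 6
D(a) = 5 (D(a) = 5 + 0 = 5)
z = 0 (z = -2 + 1*2 = -2 + 2 = 0)
k(w) = 0
k(57) + D(Q(-6, 4)) = 0 + 5 = 5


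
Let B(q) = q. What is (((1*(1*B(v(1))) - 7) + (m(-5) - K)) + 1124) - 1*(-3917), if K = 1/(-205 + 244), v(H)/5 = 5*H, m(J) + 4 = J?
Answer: 196949/39 ≈ 5050.0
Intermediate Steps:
m(J) = -4 + J
v(H) = 25*H (v(H) = 5*(5*H) = 25*H)
K = 1/39 ≈ 0.025641
(((1*(1*B(v(1))) - 7) + (m(-5) - K)) + 1124) - 1*(-3917) = (((1*(1*(25*1)) - 7) + ((-4 - 5) - 1*1/39)) + 1124) - 1*(-3917) = (((1*(1*25) - 7) + (-9 - 1/39)) + 1124) + 3917 = (((1*25 - 7) - 352/39) + 1124) + 3917 = (((25 - 7) - 352/39) + 1124) + 3917 = ((18 - 352/39) + 1124) + 3917 = (350/39 + 1124) + 3917 = 44186/39 + 3917 = 196949/39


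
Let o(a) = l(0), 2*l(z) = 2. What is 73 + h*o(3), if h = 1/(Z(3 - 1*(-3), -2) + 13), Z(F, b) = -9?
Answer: 293/4 ≈ 73.250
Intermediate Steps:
l(z) = 1 (l(z) = (½)*2 = 1)
o(a) = 1
h = ¼ (h = 1/(-9 + 13) = 1/4 = ¼ ≈ 0.25000)
73 + h*o(3) = 73 + (¼)*1 = 73 + ¼ = 293/4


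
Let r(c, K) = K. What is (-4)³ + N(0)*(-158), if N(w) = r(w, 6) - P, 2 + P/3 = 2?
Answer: -1012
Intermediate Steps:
P = 0 (P = -6 + 3*2 = -6 + 6 = 0)
N(w) = 6 (N(w) = 6 - 1*0 = 6 + 0 = 6)
(-4)³ + N(0)*(-158) = (-4)³ + 6*(-158) = -64 - 948 = -1012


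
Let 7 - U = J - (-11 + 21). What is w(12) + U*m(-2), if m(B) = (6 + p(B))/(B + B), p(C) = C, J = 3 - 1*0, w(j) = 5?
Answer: -9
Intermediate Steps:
J = 3 (J = 3 + 0 = 3)
U = 14 (U = 7 - (3 - (-11 + 21)) = 7 - (3 - 1*10) = 7 - (3 - 10) = 7 - 1*(-7) = 7 + 7 = 14)
m(B) = (6 + B)/(2*B) (m(B) = (6 + B)/(B + B) = (6 + B)/((2*B)) = (6 + B)*(1/(2*B)) = (6 + B)/(2*B))
w(12) + U*m(-2) = 5 + 14*((1/2)*(6 - 2)/(-2)) = 5 + 14*((1/2)*(-1/2)*4) = 5 + 14*(-1) = 5 - 14 = -9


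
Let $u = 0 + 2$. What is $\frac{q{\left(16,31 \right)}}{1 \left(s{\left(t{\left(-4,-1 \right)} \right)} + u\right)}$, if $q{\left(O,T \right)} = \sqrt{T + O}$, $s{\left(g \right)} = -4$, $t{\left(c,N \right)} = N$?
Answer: $- \frac{\sqrt{47}}{2} \approx -3.4278$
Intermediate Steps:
$q{\left(O,T \right)} = \sqrt{O + T}$
$u = 2$
$\frac{q{\left(16,31 \right)}}{1 \left(s{\left(t{\left(-4,-1 \right)} \right)} + u\right)} = \frac{\sqrt{16 + 31}}{1 \left(-4 + 2\right)} = \frac{\sqrt{47}}{1 \left(-2\right)} = \frac{\sqrt{47}}{-2} = \sqrt{47} \left(- \frac{1}{2}\right) = - \frac{\sqrt{47}}{2}$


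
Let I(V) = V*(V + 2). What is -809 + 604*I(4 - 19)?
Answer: 116971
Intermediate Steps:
I(V) = V*(2 + V)
-809 + 604*I(4 - 19) = -809 + 604*((4 - 19)*(2 + (4 - 19))) = -809 + 604*(-15*(2 - 15)) = -809 + 604*(-15*(-13)) = -809 + 604*195 = -809 + 117780 = 116971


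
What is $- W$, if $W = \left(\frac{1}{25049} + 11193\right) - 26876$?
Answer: $\frac{392843466}{25049} \approx 15683.0$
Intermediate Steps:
$W = - \frac{392843466}{25049}$ ($W = \left(\frac{1}{25049} + 11193\right) - 26876 = \frac{280373458}{25049} - 26876 = - \frac{392843466}{25049} \approx -15683.0$)
$- W = \left(-1\right) \left(- \frac{392843466}{25049}\right) = \frac{392843466}{25049}$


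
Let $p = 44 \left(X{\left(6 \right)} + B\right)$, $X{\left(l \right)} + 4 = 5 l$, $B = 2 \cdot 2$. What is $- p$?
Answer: $-1320$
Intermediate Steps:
$B = 4$
$X{\left(l \right)} = -4 + 5 l$
$p = 1320$ ($p = 44 \left(\left(-4 + 5 \cdot 6\right) + 4\right) = 44 \left(\left(-4 + 30\right) + 4\right) = 44 \left(26 + 4\right) = 44 \cdot 30 = 1320$)
$- p = \left(-1\right) 1320 = -1320$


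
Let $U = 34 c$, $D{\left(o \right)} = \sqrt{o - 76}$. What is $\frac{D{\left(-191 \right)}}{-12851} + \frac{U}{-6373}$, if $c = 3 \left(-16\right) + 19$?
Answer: $\frac{986}{6373} - \frac{i \sqrt{267}}{12851} \approx 0.15472 - 0.0012715 i$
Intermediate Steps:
$D{\left(o \right)} = \sqrt{-76 + o}$
$c = -29$ ($c = -48 + 19 = -29$)
$U = -986$ ($U = 34 \left(-29\right) = -986$)
$\frac{D{\left(-191 \right)}}{-12851} + \frac{U}{-6373} = \frac{\sqrt{-76 - 191}}{-12851} - \frac{986}{-6373} = \sqrt{-267} \left(- \frac{1}{12851}\right) - - \frac{986}{6373} = i \sqrt{267} \left(- \frac{1}{12851}\right) + \frac{986}{6373} = - \frac{i \sqrt{267}}{12851} + \frac{986}{6373} = \frac{986}{6373} - \frac{i \sqrt{267}}{12851}$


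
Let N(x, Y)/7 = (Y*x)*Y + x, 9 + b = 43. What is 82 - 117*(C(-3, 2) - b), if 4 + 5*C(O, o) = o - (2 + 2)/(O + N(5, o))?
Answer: 883079/215 ≈ 4107.3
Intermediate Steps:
b = 34 (b = -9 + 43 = 34)
N(x, Y) = 7*x + 7*x*Y² (N(x, Y) = 7*((Y*x)*Y + x) = 7*(x*Y² + x) = 7*(x + x*Y²) = 7*x + 7*x*Y²)
C(O, o) = -⅘ - 4/(5*(35 + O + 35*o²)) + o/5 (C(O, o) = -⅘ + (o - (2 + 2)/(O + 7*5*(1 + o²)))/5 = -⅘ + (o - 4/(O + (35 + 35*o²)))/5 = -⅘ + (o - 4/(35 + O + 35*o²))/5 = -⅘ + (-4/(5*(35 + O + 35*o²)) + o/5) = -⅘ - 4/(5*(35 + O + 35*o²)) + o/5)
82 - 117*(C(-3, 2) - b) = 82 - 117*((-144 - 140*2² - 4*(-3) - 3*2 + 35*2*(1 + 2²))/(5*(35 - 3 + 35*2²)) - 1*34) = 82 - 117*((-144 - 140*4 + 12 - 6 + 35*2*(1 + 4))/(5*(35 - 3 + 35*4)) - 34) = 82 - 117*((-144 - 560 + 12 - 6 + 35*2*5)/(5*(35 - 3 + 140)) - 34) = 82 - 117*((⅕)*(-144 - 560 + 12 - 6 + 350)/172 - 34) = 82 - 117*((⅕)*(1/172)*(-348) - 34) = 82 - 117*(-87/215 - 34) = 82 - 117*(-7397/215) = 82 + 865449/215 = 883079/215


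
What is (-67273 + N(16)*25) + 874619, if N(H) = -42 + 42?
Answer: 807346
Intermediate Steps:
N(H) = 0
(-67273 + N(16)*25) + 874619 = (-67273 + 0*25) + 874619 = (-67273 + 0) + 874619 = -67273 + 874619 = 807346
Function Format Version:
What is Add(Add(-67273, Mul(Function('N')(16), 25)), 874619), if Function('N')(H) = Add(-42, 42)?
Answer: 807346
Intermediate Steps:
Function('N')(H) = 0
Add(Add(-67273, Mul(Function('N')(16), 25)), 874619) = Add(Add(-67273, Mul(0, 25)), 874619) = Add(Add(-67273, 0), 874619) = Add(-67273, 874619) = 807346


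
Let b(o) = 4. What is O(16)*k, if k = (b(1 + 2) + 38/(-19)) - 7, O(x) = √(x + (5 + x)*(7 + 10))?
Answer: -5*√373 ≈ -96.566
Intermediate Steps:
O(x) = √(85 + 18*x) (O(x) = √(x + (5 + x)*17) = √(x + (85 + 17*x)) = √(85 + 18*x))
k = -5 (k = (4 + 38/(-19)) - 7 = (4 + 38*(-1/19)) - 7 = (4 - 2) - 7 = 2 - 7 = -5)
O(16)*k = √(85 + 18*16)*(-5) = √(85 + 288)*(-5) = √373*(-5) = -5*√373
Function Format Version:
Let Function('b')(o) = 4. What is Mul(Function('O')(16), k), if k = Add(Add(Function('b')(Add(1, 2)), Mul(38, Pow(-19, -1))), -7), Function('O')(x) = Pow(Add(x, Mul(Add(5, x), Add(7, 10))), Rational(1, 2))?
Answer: Mul(-5, Pow(373, Rational(1, 2))) ≈ -96.566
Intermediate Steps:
Function('O')(x) = Pow(Add(85, Mul(18, x)), Rational(1, 2)) (Function('O')(x) = Pow(Add(x, Mul(Add(5, x), 17)), Rational(1, 2)) = Pow(Add(x, Add(85, Mul(17, x))), Rational(1, 2)) = Pow(Add(85, Mul(18, x)), Rational(1, 2)))
k = -5 (k = Add(Add(4, Mul(38, Pow(-19, -1))), -7) = Add(Add(4, Mul(38, Rational(-1, 19))), -7) = Add(Add(4, -2), -7) = Add(2, -7) = -5)
Mul(Function('O')(16), k) = Mul(Pow(Add(85, Mul(18, 16)), Rational(1, 2)), -5) = Mul(Pow(Add(85, 288), Rational(1, 2)), -5) = Mul(Pow(373, Rational(1, 2)), -5) = Mul(-5, Pow(373, Rational(1, 2)))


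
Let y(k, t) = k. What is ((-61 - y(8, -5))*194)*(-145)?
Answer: 1940970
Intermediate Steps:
((-61 - y(8, -5))*194)*(-145) = ((-61 - 1*8)*194)*(-145) = ((-61 - 8)*194)*(-145) = -69*194*(-145) = -13386*(-145) = 1940970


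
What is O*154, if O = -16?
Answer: -2464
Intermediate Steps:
O*154 = -16*154 = -2464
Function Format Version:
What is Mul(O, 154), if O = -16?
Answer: -2464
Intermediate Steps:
Mul(O, 154) = Mul(-16, 154) = -2464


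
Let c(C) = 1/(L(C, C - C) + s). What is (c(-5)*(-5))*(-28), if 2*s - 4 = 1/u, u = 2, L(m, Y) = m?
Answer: -560/11 ≈ -50.909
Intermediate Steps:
s = 9/4 (s = 2 + (1/2)/2 = 2 + (1/2)*(1/2) = 2 + 1/4 = 9/4 ≈ 2.2500)
c(C) = 1/(9/4 + C) (c(C) = 1/(C + 9/4) = 1/(9/4 + C))
(c(-5)*(-5))*(-28) = ((4/(9 + 4*(-5)))*(-5))*(-28) = ((4/(9 - 20))*(-5))*(-28) = ((4/(-11))*(-5))*(-28) = ((4*(-1/11))*(-5))*(-28) = -4/11*(-5)*(-28) = (20/11)*(-28) = -560/11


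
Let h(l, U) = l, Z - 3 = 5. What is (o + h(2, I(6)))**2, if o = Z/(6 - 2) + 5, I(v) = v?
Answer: 81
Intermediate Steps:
Z = 8 (Z = 3 + 5 = 8)
o = 7 (o = 8/(6 - 2) + 5 = 8/4 + 5 = (1/4)*8 + 5 = 2 + 5 = 7)
(o + h(2, I(6)))**2 = (7 + 2)**2 = 9**2 = 81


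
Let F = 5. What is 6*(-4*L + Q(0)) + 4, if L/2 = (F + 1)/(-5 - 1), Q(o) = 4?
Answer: 76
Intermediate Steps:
L = -2 (L = 2*((5 + 1)/(-5 - 1)) = 2*(6/(-6)) = 2*(6*(-⅙)) = 2*(-1) = -2)
6*(-4*L + Q(0)) + 4 = 6*(-4*(-2) + 4) + 4 = 6*(8 + 4) + 4 = 6*12 + 4 = 72 + 4 = 76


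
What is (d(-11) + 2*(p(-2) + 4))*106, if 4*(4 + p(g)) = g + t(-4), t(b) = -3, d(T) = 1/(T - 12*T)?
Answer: -31959/121 ≈ -264.12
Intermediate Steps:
d(T) = -1/(11*T) (d(T) = 1/(-11*T) = -1/(11*T))
p(g) = -19/4 + g/4 (p(g) = -4 + (g - 3)/4 = -4 + (-3 + g)/4 = -4 + (-3/4 + g/4) = -19/4 + g/4)
(d(-11) + 2*(p(-2) + 4))*106 = (-1/11/(-11) + 2*((-19/4 + (1/4)*(-2)) + 4))*106 = (-1/11*(-1/11) + 2*((-19/4 - 1/2) + 4))*106 = (1/121 + 2*(-21/4 + 4))*106 = (1/121 + 2*(-5/4))*106 = (1/121 - 5/2)*106 = -603/242*106 = -31959/121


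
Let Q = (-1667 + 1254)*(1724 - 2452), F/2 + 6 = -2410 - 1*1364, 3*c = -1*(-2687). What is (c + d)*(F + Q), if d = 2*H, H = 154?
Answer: 1058398544/3 ≈ 3.5280e+8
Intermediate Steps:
c = 2687/3 (c = (-1*(-2687))/3 = (⅓)*2687 = 2687/3 ≈ 895.67)
F = -7560 (F = -12 + 2*(-2410 - 1*1364) = -12 + 2*(-2410 - 1364) = -12 + 2*(-3774) = -12 - 7548 = -7560)
d = 308 (d = 2*154 = 308)
Q = 300664 (Q = -413*(-728) = 300664)
(c + d)*(F + Q) = (2687/3 + 308)*(-7560 + 300664) = (3611/3)*293104 = 1058398544/3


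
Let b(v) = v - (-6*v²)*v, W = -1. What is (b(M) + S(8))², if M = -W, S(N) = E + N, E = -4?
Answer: 121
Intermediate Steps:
S(N) = -4 + N
M = 1 (M = -1*(-1) = 1)
b(v) = v + 6*v³ (b(v) = v - (-6)*v³ = v + 6*v³)
(b(M) + S(8))² = ((1 + 6*1³) + (-4 + 8))² = ((1 + 6*1) + 4)² = ((1 + 6) + 4)² = (7 + 4)² = 11² = 121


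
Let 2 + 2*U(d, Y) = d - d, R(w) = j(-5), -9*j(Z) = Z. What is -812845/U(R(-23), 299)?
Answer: 812845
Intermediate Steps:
j(Z) = -Z/9
R(w) = 5/9 (R(w) = -1/9*(-5) = 5/9)
U(d, Y) = -1 (U(d, Y) = -1 + (d - d)/2 = -1 + (1/2)*0 = -1 + 0 = -1)
-812845/U(R(-23), 299) = -812845/(-1) = -812845*(-1) = 812845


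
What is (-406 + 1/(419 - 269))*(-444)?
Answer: 4506526/25 ≈ 1.8026e+5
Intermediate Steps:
(-406 + 1/(419 - 269))*(-444) = (-406 + 1/150)*(-444) = -60899/150*(-444) = 4506526/25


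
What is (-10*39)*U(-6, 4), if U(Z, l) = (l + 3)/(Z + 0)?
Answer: 455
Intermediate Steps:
U(Z, l) = (3 + l)/Z
(-10*39)*U(-6, 4) = (-10*39)*((3 + 4)/(-6)) = -(-65)*7 = -390*(-7/6) = 455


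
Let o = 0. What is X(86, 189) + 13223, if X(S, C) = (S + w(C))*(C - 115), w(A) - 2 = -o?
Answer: 19735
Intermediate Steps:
w(A) = 2 (w(A) = 2 - 1*0 = 2 + 0 = 2)
X(S, C) = (-115 + C)*(2 + S) (X(S, C) = (S + 2)*(C - 115) = (2 + S)*(-115 + C) = (-115 + C)*(2 + S))
X(86, 189) + 13223 = (-230 - 115*86 + 2*189 + 189*86) + 13223 = (-230 - 9890 + 378 + 16254) + 13223 = 6512 + 13223 = 19735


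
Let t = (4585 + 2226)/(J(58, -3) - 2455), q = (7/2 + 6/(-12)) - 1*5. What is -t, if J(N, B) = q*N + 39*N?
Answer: 6811/309 ≈ 22.042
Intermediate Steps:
q = -2 (q = (7*(1/2) + 6*(-1/12)) - 5 = (7/2 - 1/2) - 5 = 3 - 5 = -2)
J(N, B) = 37*N (J(N, B) = -2*N + 39*N = 37*N)
t = -6811/309 (t = (4585 + 2226)/(37*58 - 2455) = 6811/(2146 - 2455) = 6811/(-309) = 6811*(-1/309) = -6811/309 ≈ -22.042)
-t = -1*(-6811/309) = 6811/309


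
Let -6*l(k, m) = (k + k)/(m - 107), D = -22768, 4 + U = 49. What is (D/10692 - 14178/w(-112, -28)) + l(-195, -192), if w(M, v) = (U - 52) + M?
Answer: 50263519/430353 ≈ 116.80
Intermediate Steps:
U = 45 (U = -4 + 49 = 45)
w(M, v) = -7 + M (w(M, v) = (45 - 52) + M = -7 + M)
l(k, m) = -k/(3*(-107 + m)) (l(k, m) = -(k + k)/(6*(m - 107)) = -2*k/(6*(-107 + m)) = -k/(3*(-107 + m)))
(D/10692 - 14178/w(-112, -28)) + l(-195, -192) = (-22768/10692 - 14178/(-7 - 112)) - 1*(-195)/(-321 + 3*(-192)) = (-22768*1/10692 - 14178/(-119)) - 1*(-195)/(-321 - 576) = (-5692/2673 - 14178*(-1/119)) - 1*(-195)/(-897) = (-5692/2673 + 834/7) - 1*(-195)*(-1/897) = 2189438/18711 - 5/23 = 50263519/430353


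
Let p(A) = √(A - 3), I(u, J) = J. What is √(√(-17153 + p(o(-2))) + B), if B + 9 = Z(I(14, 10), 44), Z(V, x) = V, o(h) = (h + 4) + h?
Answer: √(1 + √(-17153 + I*√3)) ≈ 8.1234 + 8.0612*I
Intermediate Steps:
o(h) = 4 + 2*h (o(h) = (4 + h) + h = 4 + 2*h)
p(A) = √(-3 + A)
B = 1 (B = -9 + 10 = 1)
√(√(-17153 + p(o(-2))) + B) = √(√(-17153 + √(-3 + (4 + 2*(-2)))) + 1) = √(√(-17153 + √(-3 + (4 - 4))) + 1) = √(√(-17153 + √(-3 + 0)) + 1) = √(√(-17153 + √(-3)) + 1) = √(√(-17153 + I*√3) + 1) = √(1 + √(-17153 + I*√3))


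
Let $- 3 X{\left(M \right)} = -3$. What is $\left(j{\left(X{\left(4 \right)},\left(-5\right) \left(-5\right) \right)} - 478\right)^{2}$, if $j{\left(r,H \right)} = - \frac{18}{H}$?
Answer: $\frac{143233024}{625} \approx 2.2917 \cdot 10^{5}$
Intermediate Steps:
$X{\left(M \right)} = 1$ ($X{\left(M \right)} = \left(- \frac{1}{3}\right) \left(-3\right) = 1$)
$\left(j{\left(X{\left(4 \right)},\left(-5\right) \left(-5\right) \right)} - 478\right)^{2} = \left(- \frac{18}{\left(-5\right) \left(-5\right)} - 478\right)^{2} = \left(- \frac{18}{25} - 478\right)^{2} = \left(- \frac{11968}{25}\right)^{2} = \frac{143233024}{625}$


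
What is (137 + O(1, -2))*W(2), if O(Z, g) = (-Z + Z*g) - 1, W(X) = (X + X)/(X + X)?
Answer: 133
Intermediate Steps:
W(X) = 1 (W(X) = (2*X)/((2*X)) = (2*X)*(1/(2*X)) = 1)
O(Z, g) = -1 - Z + Z*g
(137 + O(1, -2))*W(2) = (137 + (-1 - 1*1 + 1*(-2)))*1 = (137 + (-1 - 1 - 2))*1 = (137 - 4)*1 = 133*1 = 133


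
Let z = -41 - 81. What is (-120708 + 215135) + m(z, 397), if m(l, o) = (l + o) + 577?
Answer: 95279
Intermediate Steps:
z = -122
m(l, o) = 577 + l + o
(-120708 + 215135) + m(z, 397) = (-120708 + 215135) + (577 - 122 + 397) = 94427 + 852 = 95279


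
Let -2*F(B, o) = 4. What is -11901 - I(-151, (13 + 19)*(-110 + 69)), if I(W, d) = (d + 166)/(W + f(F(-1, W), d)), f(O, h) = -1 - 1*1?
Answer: -607333/51 ≈ -11908.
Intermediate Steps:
F(B, o) = -2 (F(B, o) = -½*4 = -2)
f(O, h) = -2 (f(O, h) = -1 - 1 = -2)
I(W, d) = (166 + d)/(-2 + W) (I(W, d) = (d + 166)/(W - 2) = (166 + d)/(-2 + W))
-11901 - I(-151, (13 + 19)*(-110 + 69)) = -11901 - (166 + (13 + 19)*(-110 + 69))/(-2 - 151) = -11901 - (166 + 32*(-41))/(-153) = -11901 - (-1)*(166 - 1312)/153 = -11901 - (-1)*(-1146)/153 = -11901 - 1*382/51 = -11901 - 382/51 = -607333/51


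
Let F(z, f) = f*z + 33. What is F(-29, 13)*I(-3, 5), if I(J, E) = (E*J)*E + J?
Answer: 26832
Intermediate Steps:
I(J, E) = J + J*E² (I(J, E) = J*E² + J = J + J*E²)
F(z, f) = 33 + f*z
F(-29, 13)*I(-3, 5) = (33 + 13*(-29))*(-3*(1 + 5²)) = (33 - 377)*(-3*(1 + 25)) = -(-1032)*26 = -344*(-78) = 26832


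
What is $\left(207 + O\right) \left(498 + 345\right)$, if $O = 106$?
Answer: $263859$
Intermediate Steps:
$\left(207 + O\right) \left(498 + 345\right) = \left(207 + 106\right) \left(498 + 345\right) = 313 \cdot 843 = 263859$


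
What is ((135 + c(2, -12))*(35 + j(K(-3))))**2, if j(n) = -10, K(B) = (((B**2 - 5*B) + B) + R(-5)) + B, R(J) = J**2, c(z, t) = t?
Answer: 9455625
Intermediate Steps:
K(B) = 25 + B**2 - 3*B (K(B) = (((B**2 - 5*B) + B) + (-5)**2) + B = ((B**2 - 4*B) + 25) + B = (25 + B**2 - 4*B) + B = 25 + B**2 - 3*B)
((135 + c(2, -12))*(35 + j(K(-3))))**2 = ((135 - 12)*(35 - 10))**2 = (123*25)**2 = 3075**2 = 9455625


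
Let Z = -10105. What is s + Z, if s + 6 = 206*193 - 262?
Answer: 29385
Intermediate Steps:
s = 39490 (s = -6 + (206*193 - 262) = -6 + (39758 - 262) = -6 + 39496 = 39490)
s + Z = 39490 - 10105 = 29385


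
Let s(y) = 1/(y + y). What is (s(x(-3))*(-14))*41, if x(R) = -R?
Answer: -287/3 ≈ -95.667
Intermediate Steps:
s(y) = 1/(2*y)
(s(x(-3))*(-14))*41 = ((1/(2*((-1*(-3)))))*(-14))*41 = (((½)/3)*(-14))*41 = (((½)*(⅓))*(-14))*41 = ((⅙)*(-14))*41 = -7/3*41 = -287/3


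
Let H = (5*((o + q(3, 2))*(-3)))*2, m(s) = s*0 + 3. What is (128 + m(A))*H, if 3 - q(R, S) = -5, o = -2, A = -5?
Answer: -23580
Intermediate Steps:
q(R, S) = 8 (q(R, S) = 3 - 1*(-5) = 3 + 5 = 8)
m(s) = 3 (m(s) = 0 + 3 = 3)
H = -180 (H = (5*((-2 + 8)*(-3)))*2 = (5*(6*(-3)))*2 = (5*(-18))*2 = -90*2 = -180)
(128 + m(A))*H = (128 + 3)*(-180) = 131*(-180) = -23580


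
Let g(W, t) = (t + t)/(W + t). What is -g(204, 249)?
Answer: -166/151 ≈ -1.0993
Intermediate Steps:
g(W, t) = 2*t/(W + t) (g(W, t) = (2*t)/(W + t) = 2*t/(W + t))
-g(204, 249) = -2*249/(204 + 249) = -2*249/453 = -1*166/151 = -166/151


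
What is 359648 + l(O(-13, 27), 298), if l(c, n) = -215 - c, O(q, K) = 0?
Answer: 359433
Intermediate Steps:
359648 + l(O(-13, 27), 298) = 359648 + (-215 - 1*0) = 359648 + (-215 + 0) = 359648 - 215 = 359433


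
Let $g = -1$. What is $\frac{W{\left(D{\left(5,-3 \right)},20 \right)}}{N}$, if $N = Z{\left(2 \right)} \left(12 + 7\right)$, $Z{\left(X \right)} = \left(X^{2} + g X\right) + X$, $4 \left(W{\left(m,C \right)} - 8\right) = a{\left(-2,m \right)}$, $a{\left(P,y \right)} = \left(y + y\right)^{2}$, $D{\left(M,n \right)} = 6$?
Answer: $\frac{11}{19} \approx 0.57895$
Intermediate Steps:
$a{\left(P,y \right)} = 4 y^{2}$ ($a{\left(P,y \right)} = \left(2 y\right)^{2} = 4 y^{2}$)
$W{\left(m,C \right)} = 8 + m^{2}$ ($W{\left(m,C \right)} = 8 + \frac{4 m^{2}}{4} = 8 + m^{2}$)
$Z{\left(X \right)} = X^{2}$ ($Z{\left(X \right)} = \left(X^{2} - X\right) + X = X^{2}$)
$N = 76$ ($N = 2^{2} \left(12 + 7\right) = 4 \cdot 19 = 76$)
$\frac{W{\left(D{\left(5,-3 \right)},20 \right)}}{N} = \frac{8 + 6^{2}}{76} = \left(8 + 36\right) \frac{1}{76} = 44 \cdot \frac{1}{76} = \frac{11}{19}$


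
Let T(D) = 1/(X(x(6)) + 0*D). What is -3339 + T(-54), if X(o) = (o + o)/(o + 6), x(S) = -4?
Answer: -13357/4 ≈ -3339.3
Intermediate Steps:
X(o) = 2*o/(6 + o) (X(o) = (2*o)/(6 + o) = 2*o/(6 + o))
T(D) = -1/4 (T(D) = 1/(2*(-4)/(6 - 4) + 0*D) = 1/(2*(-4)/2 + 0) = 1/(2*(-4)*(1/2) + 0) = 1/(-4 + 0) = 1/(-4) = -1/4)
-3339 + T(-54) = -3339 - 1/4 = -13357/4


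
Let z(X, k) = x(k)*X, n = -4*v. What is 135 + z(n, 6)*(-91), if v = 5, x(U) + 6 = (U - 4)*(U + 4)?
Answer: 25615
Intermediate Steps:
x(U) = -6 + (-4 + U)*(4 + U) (x(U) = -6 + (U - 4)*(U + 4) = -6 + (-4 + U)*(4 + U))
n = -20 (n = -4*5 = -20)
z(X, k) = X*(-22 + k²) (z(X, k) = (-22 + k²)*X = X*(-22 + k²))
135 + z(n, 6)*(-91) = 135 - 20*(-22 + 6²)*(-91) = 135 - 20*(-22 + 36)*(-91) = 135 - 20*14*(-91) = 135 - 280*(-91) = 135 + 25480 = 25615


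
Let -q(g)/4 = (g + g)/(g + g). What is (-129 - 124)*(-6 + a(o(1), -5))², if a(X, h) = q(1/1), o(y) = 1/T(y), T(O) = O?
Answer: -25300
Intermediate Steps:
o(y) = 1/y
q(g) = -4 (q(g) = -4*(g + g)/(g + g) = -4*2*g/(2*g) = -4*2*g*1/(2*g) = -4*1 = -4)
a(X, h) = -4
(-129 - 124)*(-6 + a(o(1), -5))² = (-129 - 124)*(-6 - 4)² = -253*(-10)² = -253*100 = -25300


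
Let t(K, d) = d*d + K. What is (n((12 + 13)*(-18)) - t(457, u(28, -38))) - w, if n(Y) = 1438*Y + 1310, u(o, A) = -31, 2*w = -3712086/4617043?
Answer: -2988185309901/4617043 ≈ -6.4721e+5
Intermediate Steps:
w = -1856043/4617043 (w = (-3712086/4617043)/2 = (-3712086*1/4617043)/2 = (½)*(-3712086/4617043) = -1856043/4617043 ≈ -0.40200)
t(K, d) = K + d² (t(K, d) = d² + K = K + d²)
n(Y) = 1310 + 1438*Y
(n((12 + 13)*(-18)) - t(457, u(28, -38))) - w = ((1310 + 1438*((12 + 13)*(-18))) - (457 + (-31)²)) - 1*(-1856043/4617043) = ((1310 + 1438*(25*(-18))) - (457 + 961)) + 1856043/4617043 = ((1310 + 1438*(-450)) - 1*1418) + 1856043/4617043 = ((1310 - 647100) - 1418) + 1856043/4617043 = (-645790 - 1418) + 1856043/4617043 = -647208 + 1856043/4617043 = -2988185309901/4617043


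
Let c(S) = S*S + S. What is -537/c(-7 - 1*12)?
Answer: -179/114 ≈ -1.5702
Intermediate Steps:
c(S) = S + S² (c(S) = S² + S = S + S²)
-537/c(-7 - 1*12) = -537*1/((1 + (-7 - 1*12))*(-7 - 1*12)) = -537*1/((1 + (-7 - 12))*(-7 - 12)) = -537*(-1/(19*(1 - 19))) = -537/((-19*(-18))) = -537/342 = -537*1/342 = -179/114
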